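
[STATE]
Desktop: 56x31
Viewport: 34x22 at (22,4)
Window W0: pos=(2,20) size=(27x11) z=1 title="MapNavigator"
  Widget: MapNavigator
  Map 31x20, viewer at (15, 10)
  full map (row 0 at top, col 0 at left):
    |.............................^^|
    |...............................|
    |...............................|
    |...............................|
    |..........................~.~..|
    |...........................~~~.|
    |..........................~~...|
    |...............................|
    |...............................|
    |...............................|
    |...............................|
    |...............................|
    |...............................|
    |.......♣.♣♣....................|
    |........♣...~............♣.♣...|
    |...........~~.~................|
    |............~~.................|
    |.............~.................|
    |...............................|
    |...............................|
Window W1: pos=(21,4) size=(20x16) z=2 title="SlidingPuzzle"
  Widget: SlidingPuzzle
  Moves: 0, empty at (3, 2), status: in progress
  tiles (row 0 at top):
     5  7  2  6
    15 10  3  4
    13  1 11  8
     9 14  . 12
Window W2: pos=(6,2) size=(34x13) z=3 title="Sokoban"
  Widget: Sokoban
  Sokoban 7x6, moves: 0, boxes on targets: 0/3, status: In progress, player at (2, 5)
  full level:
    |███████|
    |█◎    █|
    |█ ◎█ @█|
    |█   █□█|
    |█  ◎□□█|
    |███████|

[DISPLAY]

─────────────────┨┓               
                 ┃┃               
                 ┃┨               
                 ┃┃               
                 ┃┃               
                 ┃┃               
                 ┃┃               
                 ┃┃               
                 ┃┃               
                 ┃┃               
━━━━━━━━━━━━━━━━━┛┃               
└────┴────┴────┴──┃               
Moves: 0          ┃               
                  ┃               
                  ┃               
━━━━━━━━━━━━━━━━━━┛               
━━━━━━┓                           
      ┃                           
──────┨                           
......┃                           
......┃                           
......┃                           


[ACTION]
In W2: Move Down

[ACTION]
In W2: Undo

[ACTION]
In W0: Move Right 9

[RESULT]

─────────────────┨┓               
                 ┃┃               
                 ┃┨               
                 ┃┃               
                 ┃┃               
                 ┃┃               
                 ┃┃               
                 ┃┃               
                 ┃┃               
                 ┃┃               
━━━━━━━━━━━━━━━━━┛┃               
└────┴────┴────┴──┃               
Moves: 0          ┃               
                  ┃               
                  ┃               
━━━━━━━━━━━━━━━━━━┛               
━━━━━━┓                           
      ┃                           
──────┨                           
      ┃                           
      ┃                           
      ┃                           


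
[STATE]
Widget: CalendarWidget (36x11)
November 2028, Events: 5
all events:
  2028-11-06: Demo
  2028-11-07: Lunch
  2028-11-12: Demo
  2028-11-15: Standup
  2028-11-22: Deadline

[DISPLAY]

           November 2028            
Mo Tu We Th Fr Sa Su                
       1  2  3  4  5                
 6*  7*  8  9 10 11 12*             
13 14 15* 16 17 18 19               
20 21 22* 23 24 25 26               
27 28 29 30                         
                                    
                                    
                                    
                                    


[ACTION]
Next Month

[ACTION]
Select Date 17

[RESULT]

           December 2028            
Mo Tu We Th Fr Sa Su                
             1  2  3                
 4  5  6  7  8  9 10                
11 12 13 14 15 16 [17]              
18 19 20 21 22 23 24                
25 26 27 28 29 30 31                
                                    
                                    
                                    
                                    


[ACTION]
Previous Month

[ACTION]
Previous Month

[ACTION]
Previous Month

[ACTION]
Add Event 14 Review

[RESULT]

           September 2028           
Mo Tu We Th Fr Sa Su                
             1  2  3                
 4  5  6  7  8  9 10                
11 12 13 14* 15 16 17               
18 19 20 21 22 23 24                
25 26 27 28 29 30                   
                                    
                                    
                                    
                                    


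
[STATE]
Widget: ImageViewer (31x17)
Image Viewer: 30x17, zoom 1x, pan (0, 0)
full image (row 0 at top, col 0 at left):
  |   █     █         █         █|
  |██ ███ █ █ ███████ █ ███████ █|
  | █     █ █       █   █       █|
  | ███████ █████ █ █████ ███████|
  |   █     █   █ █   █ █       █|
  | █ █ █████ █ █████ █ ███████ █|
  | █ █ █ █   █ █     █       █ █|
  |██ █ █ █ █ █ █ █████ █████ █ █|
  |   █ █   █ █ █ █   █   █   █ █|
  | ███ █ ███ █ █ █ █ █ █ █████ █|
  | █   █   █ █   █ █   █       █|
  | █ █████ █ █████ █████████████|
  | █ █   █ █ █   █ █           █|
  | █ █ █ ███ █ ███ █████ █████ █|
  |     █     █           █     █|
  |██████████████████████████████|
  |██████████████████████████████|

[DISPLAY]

   █     █         █         █ 
██ ███ █ █ ███████ █ ███████ █ 
 █     █ █       █   █       █ 
 ███████ █████ █ █████ ███████ 
   █     █   █ █   █ █       █ 
 █ █ █████ █ █████ █ ███████ █ 
 █ █ █ █   █ █     █       █ █ 
██ █ █ █ █ █ █ █████ █████ █ █ 
   █ █   █ █ █ █   █   █   █ █ 
 ███ █ ███ █ █ █ █ █ █ █████ █ 
 █   █   █ █   █ █   █       █ 
 █ █████ █ █████ █████████████ 
 █ █   █ █ █   █ █           █ 
 █ █ █ ███ █ ███ █████ █████ █ 
     █     █           █     █ 
██████████████████████████████ 
██████████████████████████████ 


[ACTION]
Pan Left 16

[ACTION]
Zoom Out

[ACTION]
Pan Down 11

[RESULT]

 █ █████ █ █████ █████████████ 
 █ █   █ █ █   █ █           █ 
 █ █ █ ███ █ ███ █████ █████ █ 
     █     █           █     █ 
██████████████████████████████ 
██████████████████████████████ 
                               
                               
                               
                               
                               
                               
                               
                               
                               
                               
                               


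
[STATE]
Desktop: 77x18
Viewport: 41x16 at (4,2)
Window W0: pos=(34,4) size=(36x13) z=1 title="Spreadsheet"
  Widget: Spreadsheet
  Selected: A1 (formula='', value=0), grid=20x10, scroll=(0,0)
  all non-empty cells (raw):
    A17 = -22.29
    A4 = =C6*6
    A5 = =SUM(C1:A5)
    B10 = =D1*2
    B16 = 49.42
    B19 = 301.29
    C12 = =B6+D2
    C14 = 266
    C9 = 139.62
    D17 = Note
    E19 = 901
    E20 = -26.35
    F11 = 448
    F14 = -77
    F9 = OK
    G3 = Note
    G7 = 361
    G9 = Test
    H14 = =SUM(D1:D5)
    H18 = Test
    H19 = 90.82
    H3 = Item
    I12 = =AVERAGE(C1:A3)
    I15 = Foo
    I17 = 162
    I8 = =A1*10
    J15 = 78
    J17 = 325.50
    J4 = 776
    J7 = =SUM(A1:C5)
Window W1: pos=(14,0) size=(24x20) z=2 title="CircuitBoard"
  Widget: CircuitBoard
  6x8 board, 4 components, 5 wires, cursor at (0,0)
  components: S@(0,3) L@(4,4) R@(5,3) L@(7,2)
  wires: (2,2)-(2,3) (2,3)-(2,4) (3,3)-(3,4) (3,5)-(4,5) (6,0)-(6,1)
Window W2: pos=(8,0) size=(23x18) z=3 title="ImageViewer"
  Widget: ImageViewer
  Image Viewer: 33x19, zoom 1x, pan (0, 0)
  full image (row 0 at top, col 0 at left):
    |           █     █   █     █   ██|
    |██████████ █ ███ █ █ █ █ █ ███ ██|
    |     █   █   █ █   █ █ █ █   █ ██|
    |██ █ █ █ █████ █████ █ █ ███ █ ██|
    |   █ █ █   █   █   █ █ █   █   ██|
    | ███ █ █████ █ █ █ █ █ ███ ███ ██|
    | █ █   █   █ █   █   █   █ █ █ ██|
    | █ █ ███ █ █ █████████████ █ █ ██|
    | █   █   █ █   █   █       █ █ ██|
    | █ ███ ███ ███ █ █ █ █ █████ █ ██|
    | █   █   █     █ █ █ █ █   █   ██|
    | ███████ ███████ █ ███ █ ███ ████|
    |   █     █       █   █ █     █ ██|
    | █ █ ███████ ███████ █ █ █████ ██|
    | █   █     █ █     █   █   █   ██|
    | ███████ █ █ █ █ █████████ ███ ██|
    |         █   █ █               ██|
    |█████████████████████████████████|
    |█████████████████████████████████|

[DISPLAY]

    ┠─────────────────────┨──────┨       
    ┃           █     █   ┃      ┃       
    ┃██████████ █ ███ █ █ ┃S     ┃━━━━━━━
    ┃     █   █   █ █   █ ┃      ┃readshe
    ┃██ █ █ █ █████ █████ ┃      ┃───────
    ┃   █ █ █   █   █   █ ┃      ┃       
    ┃ ███ █ █████ █ █ █ █ ┃· ─ · ┃    A  
    ┃ █ █   █   █ █   █   ┃      ┃-------
    ┃ █ █ ███ █ █ ████████┃· ─ · ┃      [
    ┃ █   █   █ █   █   █ ┃      ┃       
    ┃ █ ███ ███ ███ █ █ █ ┃    L ┃       
    ┃ █   █   █     █ █ █ ┃      ┃       
    ┃ ███████ ███████ █ ██┃R     ┃ #CIRC!
    ┃   █     █       █   ┃      ┃       
    ┃ █ █ ███████ ███████ ┃      ┃━━━━━━━
    ┗━━━━━━━━━━━━━━━━━━━━━┛      ┃       


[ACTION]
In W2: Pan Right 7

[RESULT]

    ┠─────────────────────┨──────┨       
    ┃    █     █   █     █┃      ┃       
    ┃███ █ ███ █ █ █ █ █ █┃S     ┃━━━━━━━
    ┃  █   █ █   █ █ █ █  ┃      ┃readshe
    ┃█ █████ █████ █ █ ███┃      ┃───────
    ┃█   █   █   █ █ █   █┃      ┃       
    ┃█████ █ █ █ █ █ ███ █┃· ─ · ┃    A  
    ┃█   █ █   █   █   █ █┃      ┃-------
    ┃█ █ █ █████████████ █┃· ─ · ┃      [
    ┃  █ █   █   █       █┃      ┃       
    ┃███ ███ █ █ █ █ █████┃    L ┃       
    ┃  █     █ █ █ █ █   █┃      ┃       
    ┃█ ███████ █ ███ █ ███┃R     ┃ #CIRC!
    ┃  █       █   █ █    ┃      ┃       
    ┃█████ ███████ █ █ ███┃      ┃━━━━━━━
    ┗━━━━━━━━━━━━━━━━━━━━━┛      ┃       


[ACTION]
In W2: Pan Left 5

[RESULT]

    ┠─────────────────────┨──────┨       
    ┃         █     █   █ ┃      ┃       
    ┃████████ █ ███ █ █ █ ┃S     ┃━━━━━━━
    ┃   █   █   █ █   █ █ ┃      ┃readshe
    ┃ █ █ █ █████ █████ █ ┃      ┃───────
    ┃ █ █ █   █   █   █ █ ┃      ┃       
    ┃██ █ █████ █ █ █ █ █ ┃· ─ · ┃    A  
    ┃ █   █   █ █   █   █ ┃      ┃-------
    ┃ █ ███ █ █ ██████████┃· ─ · ┃      [
    ┃   █   █ █   █   █   ┃      ┃       
    ┃ ███ ███ ███ █ █ █ █ ┃    L ┃       
    ┃   █   █     █ █ █ █ ┃      ┃       
    ┃██████ ███████ █ ███ ┃R     ┃ #CIRC!
    ┃ █     █       █   █ ┃      ┃       
    ┃ █ ███████ ███████ █ ┃      ┃━━━━━━━
    ┗━━━━━━━━━━━━━━━━━━━━━┛      ┃       


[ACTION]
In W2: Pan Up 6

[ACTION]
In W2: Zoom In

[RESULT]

    ┠─────────────────────┨──────┨       
    ┃                    █┃      ┃       
    ┃                    █┃S     ┃━━━━━━━
    ┃██████████████████  █┃      ┃readshe
    ┃██████████████████  █┃      ┃───────
    ┃        ██      ██   ┃      ┃       
    ┃        ██      ██   ┃· ─ · ┃    A  
    ┃██  ██  ██  ██  █████┃      ┃-------
    ┃██  ██  ██  ██  █████┃· ─ · ┃      [
    ┃    ██  ██  ██      █┃      ┃       
    ┃    ██  ██  ██      █┃    L ┃       
    ┃██████  ██  █████████┃      ┃       
    ┃██████  ██  █████████┃R     ┃ #CIRC!
    ┃██  ██      ██      █┃      ┃       
    ┃██  ██      ██      █┃      ┃━━━━━━━
    ┗━━━━━━━━━━━━━━━━━━━━━┛      ┃       


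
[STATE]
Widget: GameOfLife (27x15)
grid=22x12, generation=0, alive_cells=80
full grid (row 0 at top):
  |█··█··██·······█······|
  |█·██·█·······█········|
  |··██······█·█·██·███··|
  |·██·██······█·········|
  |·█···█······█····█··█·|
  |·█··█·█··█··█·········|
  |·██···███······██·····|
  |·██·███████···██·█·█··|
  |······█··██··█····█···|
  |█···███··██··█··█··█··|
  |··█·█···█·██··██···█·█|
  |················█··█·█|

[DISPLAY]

Gen: 0                     
█··█··██·······█······     
█·██·█·······█········     
··██······█·█·██·███··     
·██·██······█·········     
·█···█······█····█··█·     
·█··█·█··█··█·········     
·██···███······██·····     
·██·███████···██·█·█··     
······█··██··█····█···     
█···███··██··█··█··█··     
··█·█···█·██··██···█·█     
················█··█·█     
                           
                           


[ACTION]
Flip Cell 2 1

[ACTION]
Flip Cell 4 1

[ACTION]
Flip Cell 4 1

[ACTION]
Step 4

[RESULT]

Gen: 4                     
············████······     
█·····█····█····█·····     
█··········██·█·████··     
█··········███····██··     
█████████·██··█···█···     
███·█████·██·█···█····     
█····█···█··█···█·····     
····██····██··········     
█·█·█·██·█·█···█···███     
·█·█···█··█····███···█     
····███····█·····██·█·     
····██·····█··████····     
                           
                           


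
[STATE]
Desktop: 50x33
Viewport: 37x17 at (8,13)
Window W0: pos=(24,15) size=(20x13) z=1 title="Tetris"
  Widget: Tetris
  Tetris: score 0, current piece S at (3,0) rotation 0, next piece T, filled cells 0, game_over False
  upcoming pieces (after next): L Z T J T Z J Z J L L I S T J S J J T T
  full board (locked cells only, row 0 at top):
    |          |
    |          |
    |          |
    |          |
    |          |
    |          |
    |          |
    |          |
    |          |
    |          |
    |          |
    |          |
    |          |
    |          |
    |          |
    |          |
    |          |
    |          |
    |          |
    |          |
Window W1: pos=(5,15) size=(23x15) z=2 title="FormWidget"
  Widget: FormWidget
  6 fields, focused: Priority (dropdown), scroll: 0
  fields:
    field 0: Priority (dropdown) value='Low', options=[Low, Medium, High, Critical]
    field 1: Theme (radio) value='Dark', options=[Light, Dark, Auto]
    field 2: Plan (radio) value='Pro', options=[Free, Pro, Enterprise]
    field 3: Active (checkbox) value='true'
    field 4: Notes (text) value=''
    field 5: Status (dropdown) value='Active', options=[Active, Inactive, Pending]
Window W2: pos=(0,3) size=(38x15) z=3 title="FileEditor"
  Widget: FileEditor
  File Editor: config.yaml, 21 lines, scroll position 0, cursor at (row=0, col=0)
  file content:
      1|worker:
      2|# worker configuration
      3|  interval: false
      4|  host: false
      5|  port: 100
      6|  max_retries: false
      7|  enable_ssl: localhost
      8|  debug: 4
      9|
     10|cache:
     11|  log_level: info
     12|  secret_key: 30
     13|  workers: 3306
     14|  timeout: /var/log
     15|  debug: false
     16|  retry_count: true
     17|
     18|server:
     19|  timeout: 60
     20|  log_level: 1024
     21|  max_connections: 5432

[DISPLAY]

: 4                         ░┃       
                            ░┃       
                            ░┃━━━━━┓ 
evel: info                  ▼┃     ┃ 
━━━━━━━━━━━━━━━━━━━━━━━━━━━━━┛─────┨ 
Priority:   [Low ▼]┃               ┃ 
Theme:      ( ) Lig┃               ┃ 
Plan:       ( ) Fre┃               ┃ 
Active:     [x]    ┃               ┃ 
Notes:      [     ]┃               ┃ 
Status:     [Acti▼]┃               ┃ 
                   ┃               ┃ 
                   ┃               ┃ 
                   ┃               ┃ 
                   ┃━━━━━━━━━━━━━━━┛ 
                   ┃                 
━━━━━━━━━━━━━━━━━━━┛                 


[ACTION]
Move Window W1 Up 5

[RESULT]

: 4                         ░┃       
                            ░┃       
                            ░┃━━━━━┓ 
evel: info                  ▼┃     ┃ 
━━━━━━━━━━━━━━━━━━━━━━━━━━━━━┛─────┨ 
Status:     [Acti▼]┃               ┃ 
                   ┃               ┃ 
                   ┃               ┃ 
                   ┃               ┃ 
                   ┃               ┃ 
                   ┃               ┃ 
━━━━━━━━━━━━━━━━━━━┛               ┃ 
                ┃                  ┃ 
                ┃                  ┃ 
                ┗━━━━━━━━━━━━━━━━━━┛ 
                                     
                                     


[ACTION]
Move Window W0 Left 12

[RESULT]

: 4                         ░┃       
                            ░┃       
                            ░┃       
evel: info                  ▼┃       
━━━━━━━━━━━━━━━━━━━━━━━━━━━━━┛       
Status:     [Acti▼]┃   ┃             
                   ┃   ┃             
                   ┃   ┃             
                   ┃   ┃             
                   ┃   ┃             
                   ┃   ┃             
━━━━━━━━━━━━━━━━━━━┛   ┃             
    ┃                  ┃             
    ┃                  ┃             
    ┗━━━━━━━━━━━━━━━━━━┛             
                                     
                                     


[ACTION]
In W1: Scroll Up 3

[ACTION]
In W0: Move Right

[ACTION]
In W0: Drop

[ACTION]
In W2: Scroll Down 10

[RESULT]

                            ░┃       
ut: 60                      ░┃       
evel: 1024                  █┃       
onnections: 5432            ▼┃       
━━━━━━━━━━━━━━━━━━━━━━━━━━━━━┛       
Status:     [Acti▼]┃   ┃             
                   ┃   ┃             
                   ┃   ┃             
                   ┃   ┃             
                   ┃   ┃             
                   ┃   ┃             
━━━━━━━━━━━━━━━━━━━┛   ┃             
    ┃                  ┃             
    ┃                  ┃             
    ┗━━━━━━━━━━━━━━━━━━┛             
                                     
                                     


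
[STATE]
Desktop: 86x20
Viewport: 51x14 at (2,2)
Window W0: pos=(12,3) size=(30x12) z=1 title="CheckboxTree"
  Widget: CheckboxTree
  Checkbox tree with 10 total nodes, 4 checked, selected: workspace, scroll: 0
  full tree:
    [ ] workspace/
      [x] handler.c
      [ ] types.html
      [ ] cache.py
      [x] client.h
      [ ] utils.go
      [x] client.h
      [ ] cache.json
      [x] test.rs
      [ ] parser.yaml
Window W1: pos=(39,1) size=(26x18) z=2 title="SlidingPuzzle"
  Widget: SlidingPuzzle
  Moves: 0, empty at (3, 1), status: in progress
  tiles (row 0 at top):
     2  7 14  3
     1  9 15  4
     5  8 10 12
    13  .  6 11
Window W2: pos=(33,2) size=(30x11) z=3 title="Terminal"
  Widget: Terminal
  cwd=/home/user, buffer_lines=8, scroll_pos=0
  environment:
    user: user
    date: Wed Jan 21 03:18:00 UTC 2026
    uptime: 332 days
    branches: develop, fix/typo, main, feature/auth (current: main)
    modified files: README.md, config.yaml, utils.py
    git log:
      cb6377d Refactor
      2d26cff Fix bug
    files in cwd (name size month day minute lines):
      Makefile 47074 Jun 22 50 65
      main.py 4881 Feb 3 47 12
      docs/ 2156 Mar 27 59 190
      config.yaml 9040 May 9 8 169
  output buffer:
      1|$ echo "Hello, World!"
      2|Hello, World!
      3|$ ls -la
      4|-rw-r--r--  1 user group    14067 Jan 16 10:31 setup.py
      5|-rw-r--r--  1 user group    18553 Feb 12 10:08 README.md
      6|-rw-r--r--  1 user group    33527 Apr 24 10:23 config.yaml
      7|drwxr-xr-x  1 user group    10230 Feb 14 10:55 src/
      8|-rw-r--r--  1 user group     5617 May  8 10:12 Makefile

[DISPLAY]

                               ┏━━━━━━━━━━━━━━━━━━━
          ┏━━━━━━━━━━━━━━━━━━━━┃ Terminal          
          ┃ CheckboxTree       ┠───────────────────
          ┠────────────────────┃$ echo "Hello, Worl
          ┃>[-] workspace/     ┃Hello, World!      
          ┃   [x] handler.c    ┃$ ls -la           
          ┃   [ ] types.html   ┃-rw-r--r--  1 user 
          ┃   [ ] cache.py     ┃-rw-r--r--  1 user 
          ┃   [x] client.h     ┃-rw-r--r--  1 user 
          ┃   [ ] utils.go     ┃drwxr-xr-x  1 user 
          ┃   [x] client.h     ┗━━━━━━━━━━━━━━━━━━━
          ┃   [ ] cache.json         ┃Moves: 0     
          ┗━━━━━━━━━━━━━━━━━━━━━━━━━━┃             
                                     ┃             


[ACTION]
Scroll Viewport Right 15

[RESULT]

                ┏━━━━━━━━━━━━━━━━━━━━━━━━━━━━┓ ┃   
━━━━━━━━━━━━━━━━┃ Terminal                   ┃─┨   
ckboxTree       ┠────────────────────────────┨ ┃   
────────────────┃$ echo "Hello, World!"      ┃ ┃   
 workspace/     ┃Hello, World!               ┃ ┃   
x] handler.c    ┃$ ls -la                    ┃ ┃   
 ] types.html   ┃-rw-r--r--  1 user group    ┃ ┃   
 ] cache.py     ┃-rw-r--r--  1 user group    ┃ ┃   
x] client.h     ┃-rw-r--r--  1 user group    ┃ ┃   
 ] utils.go     ┃drwxr-xr-x  1 user group    ┃ ┃   
x] client.h     ┗━━━━━━━━━━━━━━━━━━━━━━━━━━━━┛ ┃   
 ] cache.json         ┃Moves: 0                ┃   
━━━━━━━━━━━━━━━━━━━━━━┃                        ┃   
                      ┃                        ┃   


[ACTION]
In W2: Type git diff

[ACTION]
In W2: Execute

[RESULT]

                ┏━━━━━━━━━━━━━━━━━━━━━━━━━━━━┓ ┃   
━━━━━━━━━━━━━━━━┃ Terminal                   ┃─┨   
ckboxTree       ┠────────────────────────────┨ ┃   
────────────────┃diff --git a/main.py b/main.┃ ┃   
 workspace/     ┃--- a/main.py               ┃ ┃   
x] handler.c    ┃+++ b/main.py               ┃ ┃   
 ] types.html   ┃@@ -1,3 +1,4 @@             ┃ ┃   
 ] cache.py     ┃+# updated                  ┃ ┃   
x] client.h     ┃ import sys                 ┃ ┃   
 ] utils.go     ┃$ █                         ┃ ┃   
x] client.h     ┗━━━━━━━━━━━━━━━━━━━━━━━━━━━━┛ ┃   
 ] cache.json         ┃Moves: 0                ┃   
━━━━━━━━━━━━━━━━━━━━━━┃                        ┃   
                      ┃                        ┃   


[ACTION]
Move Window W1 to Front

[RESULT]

                ┏━━━━━┃ SlidingPuzzle          ┃   
━━━━━━━━━━━━━━━━┃ Term┠────────────────────────┨   
ckboxTree       ┠─────┃┌────┬────┬────┬────┐   ┃   
────────────────┃diff ┃│  2 │  7 │ 14 │  3 │   ┃   
 workspace/     ┃--- a┃├────┼────┼────┼────┤   ┃   
x] handler.c    ┃+++ b┃│  1 │  9 │ 15 │  4 │   ┃   
 ] types.html   ┃@@ -1┃├────┼────┼────┼────┤   ┃   
 ] cache.py     ┃+# up┃│  5 │  8 │ 10 │ 12 │   ┃   
x] client.h     ┃ impo┃├────┼────┼────┼────┤   ┃   
 ] utils.go     ┃$ █  ┃│ 13 │    │  6 │ 11 │   ┃   
x] client.h     ┗━━━━━┃└────┴────┴────┴────┘   ┃   
 ] cache.json         ┃Moves: 0                ┃   
━━━━━━━━━━━━━━━━━━━━━━┃                        ┃   
                      ┃                        ┃   


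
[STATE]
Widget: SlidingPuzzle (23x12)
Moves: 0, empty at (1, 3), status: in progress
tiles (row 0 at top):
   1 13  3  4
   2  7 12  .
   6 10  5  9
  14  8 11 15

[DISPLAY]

┌────┬────┬────┬────┐  
│  1 │ 13 │  3 │  4 │  
├────┼────┼────┼────┤  
│  2 │  7 │ 12 │    │  
├────┼────┼────┼────┤  
│  6 │ 10 │  5 │  9 │  
├────┼────┼────┼────┤  
│ 14 │  8 │ 11 │ 15 │  
└────┴────┴────┴────┘  
Moves: 0               
                       
                       


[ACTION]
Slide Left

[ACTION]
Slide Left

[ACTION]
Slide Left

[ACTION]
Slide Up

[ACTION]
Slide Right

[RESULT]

┌────┬────┬────┬────┐  
│  1 │ 13 │  3 │  4 │  
├────┼────┼────┼────┤  
│  2 │  7 │ 12 │  9 │  
├────┼────┼────┼────┤  
│  6 │ 10 │    │  5 │  
├────┼────┼────┼────┤  
│ 14 │  8 │ 11 │ 15 │  
└────┴────┴────┴────┘  
Moves: 2               
                       
                       


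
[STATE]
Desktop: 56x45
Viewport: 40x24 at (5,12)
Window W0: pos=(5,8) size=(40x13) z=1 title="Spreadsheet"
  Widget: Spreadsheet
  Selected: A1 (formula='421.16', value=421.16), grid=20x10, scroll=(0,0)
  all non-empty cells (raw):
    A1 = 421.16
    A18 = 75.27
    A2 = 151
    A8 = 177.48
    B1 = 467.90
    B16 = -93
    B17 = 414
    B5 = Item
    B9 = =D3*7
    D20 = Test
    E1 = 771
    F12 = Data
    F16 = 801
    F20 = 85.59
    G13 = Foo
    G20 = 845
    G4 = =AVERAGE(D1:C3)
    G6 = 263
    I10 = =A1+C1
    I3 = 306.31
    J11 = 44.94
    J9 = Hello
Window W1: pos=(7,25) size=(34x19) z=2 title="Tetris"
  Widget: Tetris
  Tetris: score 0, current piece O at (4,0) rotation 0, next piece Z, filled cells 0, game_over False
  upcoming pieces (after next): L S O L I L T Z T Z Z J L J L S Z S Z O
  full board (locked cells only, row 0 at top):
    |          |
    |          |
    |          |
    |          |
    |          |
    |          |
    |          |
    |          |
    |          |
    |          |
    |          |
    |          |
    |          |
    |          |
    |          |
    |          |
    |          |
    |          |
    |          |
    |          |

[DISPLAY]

┃       A       B       C       D      ┃
┃--------------------------------------┃
┃  1 [421.16]  467.90       0       0  ┃
┃  2      151       0       0       0  ┃
┃  3        0       0       0       0  ┃
┃  4        0       0       0       0  ┃
┃  5        0Item           0       0  ┃
┃  6        0       0       0       0  ┃
┗━━━━━━━━━━━━━━━━━━━━━━━━━━━━━━━━━━━━━━┛
                                        
                                        
                                        
                                        
  ┏━━━━━━━━━━━━━━━━━━━━━━━━━━━━━━━━┓    
  ┃ Tetris                         ┃    
  ┠────────────────────────────────┨    
  ┃          │Next:                ┃    
  ┃          │▓▓                   ┃    
  ┃          │ ▓▓                  ┃    
  ┃          │                     ┃    
  ┃          │                     ┃    
  ┃          │                     ┃    
  ┃          │Score:               ┃    
  ┃          │0                    ┃    


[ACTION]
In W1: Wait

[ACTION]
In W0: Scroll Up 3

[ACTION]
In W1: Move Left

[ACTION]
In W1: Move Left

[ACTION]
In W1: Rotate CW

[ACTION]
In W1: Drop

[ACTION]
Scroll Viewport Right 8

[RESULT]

A       B       C       D      ┃        
-------------------------------┃        
1.16]  467.90       0       0  ┃        
  151       0       0       0  ┃        
    0       0       0       0  ┃        
    0       0       0       0  ┃        
    0Item           0       0  ┃        
    0       0       0       0  ┃        
━━━━━━━━━━━━━━━━━━━━━━━━━━━━━━━┛        
                                        
                                        
                                        
                                        
━━━━━━━━━━━━━━━━━━━━━━━━━━━┓            
is                         ┃            
───────────────────────────┨            
     │Next:                ┃            
     │▓▓                   ┃            
     │ ▓▓                  ┃            
     │                     ┃            
     │                     ┃            
     │                     ┃            
     │Score:               ┃            
     │0                    ┃            


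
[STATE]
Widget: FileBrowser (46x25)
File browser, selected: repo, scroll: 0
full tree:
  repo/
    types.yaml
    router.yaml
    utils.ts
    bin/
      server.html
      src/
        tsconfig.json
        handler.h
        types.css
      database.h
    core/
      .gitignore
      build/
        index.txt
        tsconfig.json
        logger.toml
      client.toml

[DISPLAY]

> [-] repo/                                   
    types.yaml                                
    router.yaml                               
    utils.ts                                  
    [+] bin/                                  
    [+] core/                                 
                                              
                                              
                                              
                                              
                                              
                                              
                                              
                                              
                                              
                                              
                                              
                                              
                                              
                                              
                                              
                                              
                                              
                                              
                                              


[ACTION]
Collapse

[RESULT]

> [+] repo/                                   
                                              
                                              
                                              
                                              
                                              
                                              
                                              
                                              
                                              
                                              
                                              
                                              
                                              
                                              
                                              
                                              
                                              
                                              
                                              
                                              
                                              
                                              
                                              
                                              


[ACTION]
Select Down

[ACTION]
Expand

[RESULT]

> [-] repo/                                   
    types.yaml                                
    router.yaml                               
    utils.ts                                  
    [+] bin/                                  
    [+] core/                                 
                                              
                                              
                                              
                                              
                                              
                                              
                                              
                                              
                                              
                                              
                                              
                                              
                                              
                                              
                                              
                                              
                                              
                                              
                                              


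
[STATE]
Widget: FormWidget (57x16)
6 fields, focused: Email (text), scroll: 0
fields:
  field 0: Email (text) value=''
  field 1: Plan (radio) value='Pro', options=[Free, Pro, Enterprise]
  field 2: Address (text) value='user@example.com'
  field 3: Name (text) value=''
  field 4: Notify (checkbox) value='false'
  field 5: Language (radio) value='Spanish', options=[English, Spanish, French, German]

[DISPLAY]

> Email:      [                                         ]
  Plan:       ( ) Free  (●) Pro  ( ) Enterprise          
  Address:    [user@example.com                         ]
  Name:       [                                         ]
  Notify:     [ ]                                        
  Language:   ( ) English  (●) Spanish  ( ) French  ( ) G
                                                         
                                                         
                                                         
                                                         
                                                         
                                                         
                                                         
                                                         
                                                         
                                                         


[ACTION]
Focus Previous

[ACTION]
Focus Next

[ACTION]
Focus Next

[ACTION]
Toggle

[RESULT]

  Email:      [                                         ]
> Plan:       ( ) Free  (●) Pro  ( ) Enterprise          
  Address:    [user@example.com                         ]
  Name:       [                                         ]
  Notify:     [ ]                                        
  Language:   ( ) English  (●) Spanish  ( ) French  ( ) G
                                                         
                                                         
                                                         
                                                         
                                                         
                                                         
                                                         
                                                         
                                                         
                                                         


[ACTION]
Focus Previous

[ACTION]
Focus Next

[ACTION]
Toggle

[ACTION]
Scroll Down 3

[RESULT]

  Name:       [                                         ]
  Notify:     [ ]                                        
  Language:   ( ) English  (●) Spanish  ( ) French  ( ) G
                                                         
                                                         
                                                         
                                                         
                                                         
                                                         
                                                         
                                                         
                                                         
                                                         
                                                         
                                                         
                                                         
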